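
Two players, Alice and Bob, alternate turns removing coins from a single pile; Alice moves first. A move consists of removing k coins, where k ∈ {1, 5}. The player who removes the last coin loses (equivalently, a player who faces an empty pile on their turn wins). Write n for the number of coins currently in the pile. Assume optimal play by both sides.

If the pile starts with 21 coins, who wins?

Label each position W (a win for the player to move) or L (a loss). A position with no legal move is W; any other position is W exactly when some move reaches an L, and L when every move reaches a W.
n=0: no move; the opponent has just taken the last coin and therefore loses → W
n=1: the only move is to 0(W), a W ⇒ L
n=2: can move to 1, which is L ⇒ W
n=3: the only move is to 2(W), a W ⇒ L
n=4: can move to 3, which is L ⇒ W
n=5: moves to 4(W), 0(W); every one is W ⇒ L
n=6: can move to 5, which is L ⇒ W
n=7: moves to 6(W), 2(W); every one is W ⇒ L
n=8: can move to 7, which is L ⇒ W
n=9: moves to 8(W), 4(W); every one is W ⇒ L
n=10: can move to 9, which is L ⇒ W
n=11: moves to 10(W), 6(W); every one is W ⇒ L
n=12: can move to 11, which is L ⇒ W
n=13: moves to 12(W), 8(W); every one is W ⇒ L
n=14: can move to 13, which is L ⇒ W
n=15: moves to 14(W), 10(W); every one is W ⇒ L
n=16: can move to 15, which is L ⇒ W
n=17: moves to 16(W), 12(W); every one is W ⇒ L
n=18: can move to 17, which is L ⇒ W
n=19: moves to 18(W), 14(W); every one is W ⇒ L
n=20: can move to 19, which is L ⇒ W
n=21: moves to 20(W), 16(W); every one is W ⇒ L
Every move from 21 reaches a W position, so the mover loses.

Bob wins.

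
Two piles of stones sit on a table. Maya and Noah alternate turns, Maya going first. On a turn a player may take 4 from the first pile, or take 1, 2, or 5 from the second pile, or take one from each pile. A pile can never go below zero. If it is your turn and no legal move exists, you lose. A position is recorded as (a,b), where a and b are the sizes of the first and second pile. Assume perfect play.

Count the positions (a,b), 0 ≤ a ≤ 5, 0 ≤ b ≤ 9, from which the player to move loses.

22

Positions with no move are L. A position that does have a move is losing for the player to move precisely when every available move leads to a winning position for the opponent. Fill in the labels:
Every move lowers a or b (never raises either), so fill the grid row by row in increasing a, and left to right within a row: each cell's successors are then already labelled.
      b=0  b=1  b=2  b=3  b=4  b=5  b=6  b=7  b=8  b=9
a=0:    L    W    W    L    W    W    L    W    W    L
a=1:    L    W    W    L    W    W    L    W    W    L
a=2:    L    W    W    L    W    W    L    W    W    L
a=3:    L    W    W    L    W    W    L    W    W    L
a=4:    W    W    L    W    W    L    W    W    L    W
a=5:    W    L    W    W    L    W    W    L    W    W
Cells with no legal move (terminal, hence L): (0,0), (1,0), (2,0), (3,0).
The remaining L cells, each justified by listing all of its moves:
(0,3): L (options (0,2)(W), (0,1)(W) are all W)
(0,6): L (options (0,5)(W), (0,4)(W), (0,1)(W) are all W)
(0,9): L (options (0,8)(W), (0,7)(W), (0,4)(W) are all W)
(1,3): L (options (1,2)(W), (1,1)(W), (0,2)(W) are all W)
(1,6): L (options (1,5)(W), (1,4)(W), (1,1)(W), (0,5)(W) are all W)
(1,9): L (options (1,8)(W), (1,7)(W), (1,4)(W), (0,8)(W) are all W)
(2,3): L (options (2,2)(W), (2,1)(W), (1,2)(W) are all W)
(2,6): L (options (2,5)(W), (2,4)(W), (2,1)(W), (1,5)(W) are all W)
(2,9): L (options (2,8)(W), (2,7)(W), (2,4)(W), (1,8)(W) are all W)
(3,3): L (options (3,2)(W), (3,1)(W), (2,2)(W) are all W)
(3,6): L (options (3,5)(W), (3,4)(W), (3,1)(W), (2,5)(W) are all W)
(3,9): L (options (3,8)(W), (3,7)(W), (3,4)(W), (2,8)(W) are all W)
(4,2): L (options (0,2)(W), (4,1)(W), (4,0)(W), (3,1)(W) are all W)
(4,5): L (options (0,5)(W), (4,4)(W), (4,3)(W), (4,0)(W), (3,4)(W) are all W)
(4,8): L (options (0,8)(W), (4,7)(W), (4,6)(W), (4,3)(W), (3,7)(W) are all W)
(5,1): L (options (1,1)(W), (5,0)(W), (4,0)(W) are all W)
(5,4): L (options (1,4)(W), (5,3)(W), (5,2)(W), (4,3)(W) are all W)
(5,7): L (options (1,7)(W), (5,6)(W), (5,5)(W), (5,2)(W), (4,6)(W) are all W)
Every other cell has at least one move into one of the L cells above, so it is W.
L cells per row: a=0: 4, a=1: 4, a=2: 4, a=3: 4, a=4: 3, a=5: 3; total 22.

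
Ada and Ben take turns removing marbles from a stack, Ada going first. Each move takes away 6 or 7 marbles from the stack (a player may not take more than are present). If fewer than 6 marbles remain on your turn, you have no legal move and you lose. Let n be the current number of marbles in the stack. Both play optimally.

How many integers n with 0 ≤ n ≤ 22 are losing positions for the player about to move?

Use the standard recursion: the mover loses at a terminal position; elsewhere, the mover wins exactly when some move hands the opponent an L position.
n=0: no move → L
n=1: no move → L
n=2: no move → L
n=3: no move → L
n=4: no move → L
n=5: no move → L
n=6: W (go to 0, an L position)
n=7: W (go to 1, an L position)
n=8: W (go to 2, an L position)
n=9: W (go to 3, an L position)
n=10: W (go to 4, an L position)
n=11: W (go to 5, an L position)
n=12: W (go to 5, an L position)
n=13: L (options 7(W), 6(W) are all W)
n=14: L (options 8(W), 7(W) are all W)
n=15: L (options 9(W), 8(W) are all W)
n=16: L (options 10(W), 9(W) are all W)
n=17: L (options 11(W), 10(W) are all W)
n=18: L (options 12(W), 11(W) are all W)
n=19: W (go to 13, an L position)
n=20: W (go to 14, an L position)
n=21: W (go to 15, an L position)
n=22: W (go to 16, an L position)
L entries with 0 ≤ n ≤ 22: n = 0, 1, 2, 3, 4, 5, 13, 14, 15, 16, 17, 18; that makes 12.

12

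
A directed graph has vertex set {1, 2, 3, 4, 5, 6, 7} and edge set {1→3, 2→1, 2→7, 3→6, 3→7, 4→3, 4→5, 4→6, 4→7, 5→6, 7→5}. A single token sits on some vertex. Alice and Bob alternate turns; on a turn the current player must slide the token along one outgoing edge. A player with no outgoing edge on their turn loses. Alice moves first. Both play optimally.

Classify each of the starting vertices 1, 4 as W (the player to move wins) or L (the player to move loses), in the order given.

1: L, 4: W

Work bottom-up. With no move the player to move loses. Otherwise the position is W if at least one move leads to an L position for the opponent, and L if every move leads to a W.
Every edge goes from a vertex to one that appears earlier in the order 6, 5, 7, 3, 1, 2, 4, so processing vertices in that order labels each vertex after all of its successors.
6: no outgoing edge → L
5: reaches L-position 6 → W
7: only reaches 5(W), which is W → L
3: reaches L-position 7 → W
1: only reaches 3(W), which is W → L
2: reaches L-position 1 → W
4: reaches L-position 7 → W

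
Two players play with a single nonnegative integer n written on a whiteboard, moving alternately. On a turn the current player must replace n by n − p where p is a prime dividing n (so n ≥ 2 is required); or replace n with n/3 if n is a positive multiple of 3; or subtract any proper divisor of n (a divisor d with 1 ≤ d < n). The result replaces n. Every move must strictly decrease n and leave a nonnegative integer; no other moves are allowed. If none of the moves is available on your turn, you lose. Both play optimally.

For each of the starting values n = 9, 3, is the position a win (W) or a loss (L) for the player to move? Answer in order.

Compute win/loss labels from the base case upward. A position with no move is L. Any other position is W if it can reach an L in one move, else L.
n=0: no move → L
n=1: no move → L
n=2: reaches L-position 0 → W
n=3: reaches L-position 0 → W
n=4: only reaches 2(W), 3(W), all W → L
n=5: reaches L-position 0 → W
n=6: reaches L-position 4 → W
n=7: reaches L-position 0 → W
n=8: reaches L-position 4 → W
n=9: only reaches 3(W), 6(W), 8(W), all W → L

9: L, 3: W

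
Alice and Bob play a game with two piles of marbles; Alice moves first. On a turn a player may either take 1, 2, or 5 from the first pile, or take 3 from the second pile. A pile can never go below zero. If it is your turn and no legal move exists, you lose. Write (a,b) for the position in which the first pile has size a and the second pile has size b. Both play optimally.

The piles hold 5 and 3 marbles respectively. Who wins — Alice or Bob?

Positions with no move are L. A position that does have a move is losing for the player to move precisely when every available move leads to a winning position for the opponent. Fill in the labels:
No move ever increases a pile, so every position that can arise here has a ≤ 5 and b ≤ 3; it is enough to label the cells with 0 ≤ a ≤ 5 and 0 ≤ b ≤ 3.
Every move lowers a or b (never raises either), so fill the grid row by row in increasing a, and left to right within a row: each cell's successors are then already labelled.
      b=0  b=1  b=2  b=3
a=0:    L    L    L    W
a=1:    W    W    W    L
a=2:    W    W    W    W
a=3:    L    L    L    W
a=4:    W    W    W    L
a=5:    W    W    W    W
Cells with no legal move (terminal, hence L): (0,0), (0,1), (0,2).
The remaining L cells, each justified by listing all of its moves:
(1,3): only reaches (0,3)(W), (1,0)(W), all W → L
(3,0): only reaches (2,0)(W), (1,0)(W), all W → L
(3,1): only reaches (2,1)(W), (1,1)(W), all W → L
(3,2): only reaches (2,2)(W), (1,2)(W), all W → L
(4,3): only reaches (3,3)(W), (2,3)(W), (4,0)(W), all W → L
Every other cell has at least one move into one of the L cells above, so it is W.
The starting position (5,3) is W: Alice should move to (4,3), handing over an L position.

Alice wins.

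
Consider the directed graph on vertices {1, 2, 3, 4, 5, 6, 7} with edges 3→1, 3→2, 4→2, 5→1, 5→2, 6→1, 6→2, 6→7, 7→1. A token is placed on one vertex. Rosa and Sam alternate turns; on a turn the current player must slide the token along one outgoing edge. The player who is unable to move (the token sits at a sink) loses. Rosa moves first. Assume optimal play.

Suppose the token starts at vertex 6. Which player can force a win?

Rosa wins.

Label each position W (a win for the player to move) or L (a loss). A position with no legal move is L; any other position is W exactly when some move reaches an L, and L when every move reaches a W.
Every edge goes from a vertex to one that appears earlier in the order 1, 2, 5, 7, 4, 3, 6, so processing vertices in that order labels each vertex after all of its successors.
1: no outgoing edge → L
2: no outgoing edge → L
5: reaches L-position 2 → W
7: reaches L-position 1 → W
4: reaches L-position 2 → W
3: reaches L-position 2 → W
6: reaches L-position 2 → W
From 6 Rosa can move to 2, reaching an L position.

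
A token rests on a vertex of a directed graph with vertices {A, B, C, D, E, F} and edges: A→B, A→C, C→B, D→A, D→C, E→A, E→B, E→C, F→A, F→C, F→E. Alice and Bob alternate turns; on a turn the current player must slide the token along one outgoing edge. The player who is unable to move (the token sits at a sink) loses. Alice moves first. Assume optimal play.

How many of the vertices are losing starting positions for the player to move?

Classify positions by backward induction: terminal positions (no move available) are L. From any other position, the mover wins iff some move reaches an L.
Every edge goes from a vertex to one that appears earlier in the order B, C, A, E, F, D, so processing vertices in that order labels each vertex after all of its successors.
B: no outgoing edge → L
C: reaches L-position B → W
A: reaches L-position B → W
E: reaches L-position B → W
F: only reaches E(W), A(W), C(W), all W → L
D: only reaches A(W), C(W), all W → L
The L vertices are B, D, F; that is 3 in all.

3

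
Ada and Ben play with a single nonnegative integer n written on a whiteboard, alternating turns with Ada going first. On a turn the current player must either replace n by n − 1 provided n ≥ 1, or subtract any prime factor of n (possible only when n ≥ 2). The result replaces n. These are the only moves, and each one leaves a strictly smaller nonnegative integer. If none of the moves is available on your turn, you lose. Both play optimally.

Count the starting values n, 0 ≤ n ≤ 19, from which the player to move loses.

5

Positions with no move are L. A position that does have a move is losing for the player to move precisely when every available move leads to a winning position for the opponent. Fill in the labels:
n=0: no move → L
n=1: reaches L-position 0 → W
n=2: reaches L-position 0 → W
n=3: reaches L-position 0 → W
n=4: only reaches 2(W), 3(W), all W → L
n=5: reaches L-position 0 → W
n=6: reaches L-position 4 → W
n=7: reaches L-position 0 → W
n=8: only reaches 6(W), 7(W), all W → L
n=9: reaches L-position 8 → W
n=10: reaches L-position 8 → W
n=11: reaches L-position 0 → W
n=12: only reaches 9(W), 10(W), 11(W), all W → L
n=13: reaches L-position 0 → W
n=14: reaches L-position 12 → W
n=15: reaches L-position 12 → W
n=16: only reaches 14(W), 15(W), all W → L
n=17: reaches L-position 0 → W
n=18: reaches L-position 16 → W
n=19: reaches L-position 0 → W
L entries with 0 ≤ n ≤ 19: n = 0, 4, 8, 12, 16; that makes 5.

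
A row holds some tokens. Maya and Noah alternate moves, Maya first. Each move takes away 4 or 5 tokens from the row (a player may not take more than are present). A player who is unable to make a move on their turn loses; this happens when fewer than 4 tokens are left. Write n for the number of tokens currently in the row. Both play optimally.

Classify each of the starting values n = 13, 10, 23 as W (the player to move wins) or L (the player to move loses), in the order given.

13: W, 10: L, 23: W

Compute win/loss labels from the base case upward. A position with no move is L. Any other position is W if it can reach an L in one move, else L.
n=0: no move → L
n=1: no move → L
n=2: no move → L
n=3: no move → L
n=4: reaches L-position 0 → W
n=5: reaches L-position 1 → W
n=6: reaches L-position 2 → W
n=7: reaches L-position 3 → W
n=8: reaches L-position 3 → W
n=9: only reaches 5(W), 4(W), all W → L
n=10: only reaches 6(W), 5(W), all W → L
n=11: only reaches 7(W), 6(W), all W → L
n=12: only reaches 8(W), 7(W), all W → L
n=13: reaches L-position 9 → W
n=14: reaches L-position 10 → W
n=15: reaches L-position 11 → W
n=16: reaches L-position 12 → W
n=17: reaches L-position 12 → W
n=18: only reaches 14(W), 13(W), all W → L
n=19: only reaches 15(W), 14(W), all W → L
n=20: only reaches 16(W), 15(W), all W → L
n=21: only reaches 17(W), 16(W), all W → L
n=22: reaches L-position 18 → W
n=23: reaches L-position 19 → W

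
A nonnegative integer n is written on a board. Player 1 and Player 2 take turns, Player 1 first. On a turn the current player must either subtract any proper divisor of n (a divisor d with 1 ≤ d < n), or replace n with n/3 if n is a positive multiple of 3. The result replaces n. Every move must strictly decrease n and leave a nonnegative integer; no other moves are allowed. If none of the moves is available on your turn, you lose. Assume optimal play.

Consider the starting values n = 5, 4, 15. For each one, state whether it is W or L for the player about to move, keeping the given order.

5: W, 4: L, 15: L

Compute win/loss labels from the base case upward. A position with no move is L. Any other position is W if it can reach an L in one move, else L.
n=0: no move → L
n=1: no move → L
n=2: reaches L-position 1 → W
n=3: reaches L-position 1 → W
n=4: only reaches 2(W), 3(W), all W → L
n=5: reaches L-position 4 → W
n=6: reaches L-position 4 → W
n=7: only reaches 6(W), which is W → L
n=8: reaches L-position 4 → W
n=9: only reaches 3(W), 6(W), 8(W), all W → L
n=10: reaches L-position 9 → W
n=11: only reaches 10(W), which is W → L
n=12: reaches L-position 4 → W
n=13: only reaches 12(W), which is W → L
n=14: reaches L-position 7 → W
n=15: only reaches 5(W), 10(W), 12(W), 14(W), all W → L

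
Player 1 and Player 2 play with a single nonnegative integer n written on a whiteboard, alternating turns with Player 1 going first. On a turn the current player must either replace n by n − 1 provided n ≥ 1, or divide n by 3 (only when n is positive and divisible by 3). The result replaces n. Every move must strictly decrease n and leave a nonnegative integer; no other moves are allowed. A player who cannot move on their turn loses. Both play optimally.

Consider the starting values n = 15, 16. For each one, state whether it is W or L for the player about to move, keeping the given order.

Use the standard recursion: the mover loses at a terminal position; elsewhere, the mover wins exactly when some move hands the opponent an L position.
n=0: no move → L
n=1: →0(L), so W
n=2: →1(W) only, which is W, so L
n=3: →2(L), so W
n=4: →3(W) only, which is W, so L
n=5: →4(L), so W
n=6: →2(L), so W
n=7: →6(W) only, which is W, so L
n=8: →7(L), so W
n=9: →3(W), 8(W) — all W, so L
n=10: →9(L), so W
n=11: →10(W) only, which is W, so L
n=12: →4(L), so W
n=13: →12(W) only, which is W, so L
n=14: →13(L), so W
n=15: →5(W), 14(W) — all W, so L
n=16: →15(L), so W

15: L, 16: W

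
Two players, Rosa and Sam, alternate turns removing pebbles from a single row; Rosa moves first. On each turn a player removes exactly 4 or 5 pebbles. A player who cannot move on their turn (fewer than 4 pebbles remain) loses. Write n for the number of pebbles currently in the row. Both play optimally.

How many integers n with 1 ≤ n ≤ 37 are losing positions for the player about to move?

Label each position W (a win for the player to move) or L (a loss). A position with no legal move is L; any other position is W exactly when some move reaches an L, and L when every move reaches a W.
n=0: no move → L
n=1: no move → L
n=2: no move → L
n=3: no move → L
n=4: can move to 0, which is L ⇒ W
n=5: can move to 1, which is L ⇒ W
n=6: can move to 2, which is L ⇒ W
n=7: can move to 3, which is L ⇒ W
n=8: can move to 3, which is L ⇒ W
n=9: moves to 5(W), 4(W); every one is W ⇒ L
n=10: moves to 6(W), 5(W); every one is W ⇒ L
n=11: moves to 7(W), 6(W); every one is W ⇒ L
n=12: moves to 8(W), 7(W); every one is W ⇒ L
n=13: can move to 9, which is L ⇒ W
n=14: can move to 10, which is L ⇒ W
n=15: can move to 11, which is L ⇒ W
n=16: can move to 12, which is L ⇒ W
n=17: can move to 12, which is L ⇒ W
n=18: moves to 14(W), 13(W); every one is W ⇒ L
n=19: moves to 15(W), 14(W); every one is W ⇒ L
n=20: moves to 16(W), 15(W); every one is W ⇒ L
n=21: moves to 17(W), 16(W); every one is W ⇒ L
n=22: can move to 18, which is L ⇒ W
n=23: can move to 19, which is L ⇒ W
n=24: can move to 20, which is L ⇒ W
n=25: can move to 21, which is L ⇒ W
n=26: can move to 21, which is L ⇒ W
n=27: moves to 23(W), 22(W); every one is W ⇒ L
n=28: moves to 24(W), 23(W); every one is W ⇒ L
n=29: moves to 25(W), 24(W); every one is W ⇒ L
n=30: moves to 26(W), 25(W); every one is W ⇒ L
n=31: can move to 27, which is L ⇒ W
n=32: can move to 28, which is L ⇒ W
n=33: can move to 29, which is L ⇒ W
n=34: can move to 30, which is L ⇒ W
n=35: can move to 30, which is L ⇒ W
n=36: moves to 32(W), 31(W); every one is W ⇒ L
n=37: moves to 33(W), 32(W); every one is W ⇒ L
L entries with 1 ≤ n ≤ 37 (n=0 is outside the asked range and is not counted): n = 1, 2, 3, 9, 10, 11, 12, 18, 19, 20, 21, 27, 28, 29, 30, 36, 37; that makes 17.

17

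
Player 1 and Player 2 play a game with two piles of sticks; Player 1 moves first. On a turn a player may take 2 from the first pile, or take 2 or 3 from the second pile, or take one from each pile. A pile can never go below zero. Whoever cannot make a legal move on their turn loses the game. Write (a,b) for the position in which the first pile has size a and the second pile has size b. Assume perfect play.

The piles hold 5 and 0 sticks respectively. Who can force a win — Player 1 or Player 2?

Player 2 wins.

Classify positions by backward induction: terminal positions (no move available) are L. From any other position, the mover wins iff some move reaches an L.
No move ever increases a pile, so every position that can arise here has a ≤ 5 and b ≤ 0; it is enough to label the cells with 0 ≤ a ≤ 5 and 0 ≤ b ≤ 0.
Every move lowers a or b (never raises either), so fill the grid row by row in increasing a, and left to right within a row: each cell's successors are then already labelled.
      b=0
a=0:    L
a=1:    L
a=2:    W
a=3:    W
a=4:    L
a=5:    L
Cells with no legal move (terminal, hence L): (0,0), (1,0).
The remaining L cells, each justified by listing all of its moves:
(4,0): L (sole option (2,0)(W) is W)
(5,0): L (sole option (3,0)(W) is W)
Every other cell has at least one move into one of the L cells above, so it is W.
Every move from (5,0) reaches a W position, so the mover loses.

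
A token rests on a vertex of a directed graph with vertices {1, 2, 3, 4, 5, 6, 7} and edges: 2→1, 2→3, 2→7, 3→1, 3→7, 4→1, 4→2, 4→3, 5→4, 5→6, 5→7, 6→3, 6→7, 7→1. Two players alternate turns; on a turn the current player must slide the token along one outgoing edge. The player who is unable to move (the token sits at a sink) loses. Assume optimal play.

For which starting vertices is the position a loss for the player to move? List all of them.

1, 6

Use the standard recursion: the mover loses at a terminal position; elsewhere, the mover wins exactly when some move hands the opponent an L position.
Every edge goes from a vertex to one that appears earlier in the order 1, 7, 3, 6, 2, 4, 5, so processing vertices in that order labels each vertex after all of its successors.
1: no outgoing edge → L
7: →1(L), so W
3: →1(L), so W
6: →3(W), 7(W) — all W, so L
2: →1(L), so W
4: →1(L), so W
5: →6(L), so W
Reading off the rows marked L gives the requested list; there are 2 such vertices.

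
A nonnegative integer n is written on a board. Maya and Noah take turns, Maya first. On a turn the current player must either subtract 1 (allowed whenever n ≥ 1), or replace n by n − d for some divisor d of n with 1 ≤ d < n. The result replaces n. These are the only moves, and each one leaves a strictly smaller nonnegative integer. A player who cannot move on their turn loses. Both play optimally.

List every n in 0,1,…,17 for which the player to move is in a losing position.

0, 2, 5, 7, 9, 11, 13, 15, 17

Label each position W (a win for the player to move) or L (a loss). A position with no legal move is L; any other position is W exactly when some move reaches an L, and L when every move reaches a W.
n=0: no move → L
n=1: reaches L-position 0 → W
n=2: only reaches 1(W), which is W → L
n=3: reaches L-position 2 → W
n=4: reaches L-position 2 → W
n=5: only reaches 4(W), which is W → L
n=6: reaches L-position 5 → W
n=7: only reaches 6(W), which is W → L
n=8: reaches L-position 7 → W
n=9: only reaches 6(W), 8(W), all W → L
n=10: reaches L-position 5 → W
n=11: only reaches 10(W), which is W → L
n=12: reaches L-position 9 → W
n=13: only reaches 12(W), which is W → L
n=14: reaches L-position 7 → W
n=15: only reaches 10(W), 12(W), 14(W), all W → L
n=16: reaches L-position 15 → W
n=17: only reaches 16(W), which is W → L
The losing starting values of n are exactly the entries labelled L in this table (9 of them).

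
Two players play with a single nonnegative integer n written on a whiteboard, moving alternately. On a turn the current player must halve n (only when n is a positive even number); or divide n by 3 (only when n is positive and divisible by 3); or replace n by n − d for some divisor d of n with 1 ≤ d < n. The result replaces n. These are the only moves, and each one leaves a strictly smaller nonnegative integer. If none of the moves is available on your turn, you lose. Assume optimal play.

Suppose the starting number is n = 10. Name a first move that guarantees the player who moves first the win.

Move to 9.

Build the W/L table. Terminal = L. A non-terminal position is W if it has a move to some L; otherwise it is L.
n=0: no move → L
n=1: no move → L
n=2: W (go to 1, an L position)
n=3: W (go to 1, an L position)
n=4: L (options 2(W), 3(W) are all W)
n=5: W (go to 4, an L position)
n=6: W (go to 4, an L position)
n=7: L (sole option 6(W) is W)
n=8: W (go to 4, an L position)
n=9: L (options 3(W), 6(W), 8(W) are all W)
n=10: W (go to 9, an L position)
From 10, the L positions reachable in one move are: 9.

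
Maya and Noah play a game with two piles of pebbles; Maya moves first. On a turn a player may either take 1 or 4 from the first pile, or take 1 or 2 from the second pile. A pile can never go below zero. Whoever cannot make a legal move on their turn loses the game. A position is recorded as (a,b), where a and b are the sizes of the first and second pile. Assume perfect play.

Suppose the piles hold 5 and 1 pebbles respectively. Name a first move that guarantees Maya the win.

Work bottom-up. With no move the player to move loses. Otherwise the position is W if at least one move leads to an L position for the opponent, and L if every move leads to a W.
No move ever increases a pile, so every position that can arise here has a ≤ 5 and b ≤ 1; it is enough to label the cells with 0 ≤ a ≤ 5 and 0 ≤ b ≤ 1.
Every move lowers a or b (never raises either), so fill the grid row by row in increasing a, and left to right within a row: each cell's successors are then already labelled.
      b=0  b=1
a=0:    L    W
a=1:    W    L
a=2:    L    W
a=3:    W    L
a=4:    W    W
a=5:    L    W
Cells with no legal move (terminal, hence L): (0,0).
The remaining L cells, each justified by listing all of its moves:
(1,1): L (options (0,1)(W), (1,0)(W) are all W)
(2,0): L (sole option (1,0)(W) is W)
(3,1): L (options (2,1)(W), (3,0)(W) are all W)
(5,0): L (options (4,0)(W), (1,0)(W) are all W)
Every other cell has at least one move into one of the L cells above, so it is W.
From (5,1), the L positions reachable in one move are: (1,1), (5,0). Any move reaching one of these is winning.

Move to (1,1).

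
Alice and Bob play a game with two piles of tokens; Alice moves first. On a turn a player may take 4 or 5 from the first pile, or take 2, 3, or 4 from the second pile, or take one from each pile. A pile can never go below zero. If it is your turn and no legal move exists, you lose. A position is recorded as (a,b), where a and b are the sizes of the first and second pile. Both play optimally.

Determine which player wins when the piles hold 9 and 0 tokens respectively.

Bob wins.

Label each position W (a win for the player to move) or L (a loss). A position with no legal move is L; any other position is W exactly when some move reaches an L, and L when every move reaches a W.
No move ever increases a pile, so every position that can arise here has a ≤ 9 and b ≤ 0; it is enough to label the cells with 0 ≤ a ≤ 9 and 0 ≤ b ≤ 0.
Every move lowers a or b (never raises either), so fill the grid row by row in increasing a, and left to right within a row: each cell's successors are then already labelled.
      b=0
a=0:    L
a=1:    L
a=2:    L
a=3:    L
a=4:    W
a=5:    W
a=6:    W
a=7:    W
a=8:    W
a=9:    L
Cells with no legal move (terminal, hence L): (0,0), (1,0), (2,0), (3,0).
The remaining L cells, each justified by listing all of its moves:
(9,0): only reaches (5,0)(W), (4,0)(W), all W → L
Every other cell has at least one move into one of the L cells above, so it is W.
The starting position (9,0) is L: whatever Alice does, the opponent receives a W position.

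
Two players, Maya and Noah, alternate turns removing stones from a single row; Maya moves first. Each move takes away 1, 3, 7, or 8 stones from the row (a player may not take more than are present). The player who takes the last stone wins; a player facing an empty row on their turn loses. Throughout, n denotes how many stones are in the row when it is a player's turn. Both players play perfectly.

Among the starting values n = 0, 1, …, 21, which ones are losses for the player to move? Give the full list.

0, 2, 4, 6, 15, 17, 19, 21

Positions with no move are L. A position that does have a move is losing for the player to move precisely when every available move leads to a winning position for the opponent. Fill in the labels:
n=0: no move → L
n=1: W (go to 0, an L position)
n=2: L (sole option 1(W) is W)
n=3: W (go to 2, an L position)
n=4: L (options 3(W), 1(W) are all W)
n=5: W (go to 4, an L position)
n=6: L (options 5(W), 3(W) are all W)
n=7: W (go to 6, an L position)
n=8: W (go to 0, an L position)
n=9: W (go to 6, an L position)
n=10: W (go to 2, an L position)
n=11: W (go to 4, an L position)
n=12: W (go to 4, an L position)
n=13: W (go to 6, an L position)
n=14: W (go to 6, an L position)
n=15: L (options 14(W), 12(W), 8(W), 7(W) are all W)
n=16: W (go to 15, an L position)
n=17: L (options 16(W), 14(W), 10(W), 9(W) are all W)
n=18: W (go to 17, an L position)
n=19: L (options 18(W), 16(W), 12(W), 11(W) are all W)
n=20: W (go to 19, an L position)
n=21: L (options 20(W), 18(W), 14(W), 13(W) are all W)
The losing starting values of n are exactly the entries labelled L in this table (8 of them).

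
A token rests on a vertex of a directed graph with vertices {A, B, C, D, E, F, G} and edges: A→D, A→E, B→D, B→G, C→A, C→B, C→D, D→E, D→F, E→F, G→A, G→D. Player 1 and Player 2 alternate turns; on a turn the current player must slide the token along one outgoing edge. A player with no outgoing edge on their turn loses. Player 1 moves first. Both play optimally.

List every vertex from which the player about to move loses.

Classify positions by backward induction: terminal positions (no move available) are L. From any other position, the mover wins iff some move reaches an L.
Every edge goes from a vertex to one that appears earlier in the order F, E, D, A, G, B, C, so processing vertices in that order labels each vertex after all of its successors.
F: no outgoing edge → L
E: can move to F, which is L ⇒ W
D: can move to F, which is L ⇒ W
A: moves to D(W), E(W); every one is W ⇒ L
G: can move to A, which is L ⇒ W
B: moves to G(W), D(W); every one is W ⇒ L
C: can move to B, which is L ⇒ W
Reading off the rows marked L gives the requested list; there are 3 such vertices.

A, B, F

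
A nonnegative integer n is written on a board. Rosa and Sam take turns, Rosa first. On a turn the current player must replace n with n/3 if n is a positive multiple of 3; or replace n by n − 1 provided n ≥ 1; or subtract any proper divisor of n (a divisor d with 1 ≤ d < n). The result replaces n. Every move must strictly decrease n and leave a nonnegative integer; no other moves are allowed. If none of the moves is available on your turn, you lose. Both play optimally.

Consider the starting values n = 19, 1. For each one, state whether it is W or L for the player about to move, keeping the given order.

Label each position W (a win for the player to move) or L (a loss). A position with no legal move is L; any other position is W exactly when some move reaches an L, and L when every move reaches a W.
n=0: no move → L
n=1: reaches L-position 0 → W
n=2: only reaches 1(W), which is W → L
n=3: reaches L-position 2 → W
n=4: reaches L-position 2 → W
n=5: only reaches 4(W), which is W → L
n=6: reaches L-position 2 → W
n=7: only reaches 6(W), which is W → L
n=8: reaches L-position 7 → W
n=9: only reaches 3(W), 6(W), 8(W), all W → L
n=10: reaches L-position 5 → W
n=11: only reaches 10(W), which is W → L
n=12: reaches L-position 9 → W
n=13: only reaches 12(W), which is W → L
n=14: reaches L-position 7 → W
n=15: reaches L-position 5 → W
n=16: only reaches 8(W), 12(W), 14(W), 15(W), all W → L
n=17: reaches L-position 16 → W
n=18: reaches L-position 9 → W
n=19: only reaches 18(W), which is W → L

19: L, 1: W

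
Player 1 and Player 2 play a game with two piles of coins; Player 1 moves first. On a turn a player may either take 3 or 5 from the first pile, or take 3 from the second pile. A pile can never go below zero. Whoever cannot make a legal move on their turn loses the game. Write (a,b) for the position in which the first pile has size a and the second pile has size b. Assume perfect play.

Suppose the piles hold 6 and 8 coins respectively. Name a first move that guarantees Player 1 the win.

Label each position W (a win for the player to move) or L (a loss). A position with no legal move is L; any other position is W exactly when some move reaches an L, and L when every move reaches a W.
No move ever increases a pile, so every position that can arise here has a ≤ 6 and b ≤ 8; it is enough to label the cells with 0 ≤ a ≤ 6 and 0 ≤ b ≤ 8.
Every move lowers a or b (never raises either), so fill the grid row by row in increasing a, and left to right within a row: each cell's successors are then already labelled.
      b=0  b=1  b=2  b=3  b=4  b=5  b=6  b=7  b=8
a=0:    L    L    L    W    W    W    L    L    L
a=1:    L    L    L    W    W    W    L    L    L
a=2:    L    L    L    W    W    W    L    L    L
a=3:    W    W    W    L    L    L    W    W    W
a=4:    W    W    W    L    L    L    W    W    W
a=5:    W    W    W    L    L    L    W    W    W
a=6:    W    W    W    W    W    W    W    W    W
Cells with no legal move (terminal, hence L): (0,0), (0,1), (0,2), (1,0), (1,1), (1,2), (2,0), (2,1), (2,2).
The remaining L cells, each justified by listing all of its moves:
(0,6): L (sole option (0,3)(W) is W)
(0,7): L (sole option (0,4)(W) is W)
(0,8): L (sole option (0,5)(W) is W)
(1,6): L (sole option (1,3)(W) is W)
(1,7): L (sole option (1,4)(W) is W)
(1,8): L (sole option (1,5)(W) is W)
(2,6): L (sole option (2,3)(W) is W)
(2,7): L (sole option (2,4)(W) is W)
(2,8): L (sole option (2,5)(W) is W)
(3,3): L (options (0,3)(W), (3,0)(W) are all W)
(3,4): L (options (0,4)(W), (3,1)(W) are all W)
(3,5): L (options (0,5)(W), (3,2)(W) are all W)
(4,3): L (options (1,3)(W), (4,0)(W) are all W)
(4,4): L (options (1,4)(W), (4,1)(W) are all W)
(4,5): L (options (1,5)(W), (4,2)(W) are all W)
(5,3): L (options (2,3)(W), (0,3)(W), (5,0)(W) are all W)
(5,4): L (options (2,4)(W), (0,4)(W), (5,1)(W) are all W)
(5,5): L (options (2,5)(W), (0,5)(W), (5,2)(W) are all W)
Every other cell has at least one move into one of the L cells above, so it is W.
From (6,8), the L positions reachable in one move are: (1,8).

Move to (1,8).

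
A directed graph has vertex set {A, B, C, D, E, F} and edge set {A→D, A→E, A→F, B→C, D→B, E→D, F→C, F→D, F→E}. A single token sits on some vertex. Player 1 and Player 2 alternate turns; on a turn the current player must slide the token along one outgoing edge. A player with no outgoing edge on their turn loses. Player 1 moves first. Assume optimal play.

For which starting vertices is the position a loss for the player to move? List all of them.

C, D

Compute win/loss labels from the base case upward. A position with no move is L. Any other position is W if it can reach an L in one move, else L.
Every edge goes from a vertex to one that appears earlier in the order C, B, D, E, F, A, so processing vertices in that order labels each vertex after all of its successors.
C: no outgoing edge → L
B: can move to C, which is L ⇒ W
D: the only move is to B(W), a W ⇒ L
E: can move to D, which is L ⇒ W
F: can move to D, which is L ⇒ W
A: can move to D, which is L ⇒ W
The losing starting vertices are exactly the entries labelled L in this table (2 of them).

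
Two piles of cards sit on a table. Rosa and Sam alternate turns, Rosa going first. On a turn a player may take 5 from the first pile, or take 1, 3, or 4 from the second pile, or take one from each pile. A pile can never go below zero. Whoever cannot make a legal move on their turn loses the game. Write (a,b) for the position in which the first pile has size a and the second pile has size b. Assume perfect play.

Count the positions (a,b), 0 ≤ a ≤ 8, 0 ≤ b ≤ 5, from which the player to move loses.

Classify positions by backward induction: terminal positions (no move available) are L. From any other position, the mover wins iff some move reaches an L.
Every move lowers a or b (never raises either), so fill the grid row by row in increasing a, and left to right within a row: each cell's successors are then already labelled.
      b=0  b=1  b=2  b=3  b=4  b=5
a=0:    L    W    L    W    W    W
a=1:    L    W    L    W    W    W
a=2:    L    W    L    W    W    W
a=3:    L    W    L    W    W    W
a=4:    L    W    L    W    W    W
a=5:    W    W    W    W    L    W
a=6:    W    L    W    L    W    W
a=7:    W    L    W    L    W    W
a=8:    W    L    W    L    W    W
Cells with no legal move (terminal, hence L): (0,0), (1,0), (2,0), (3,0), (4,0).
The remaining L cells, each justified by listing all of its moves:
(0,2): L (sole option (0,1)(W) is W)
(1,2): L (options (1,1)(W), (0,1)(W) are all W)
(2,2): L (options (2,1)(W), (1,1)(W) are all W)
(3,2): L (options (3,1)(W), (2,1)(W) are all W)
(4,2): L (options (4,1)(W), (3,1)(W) are all W)
(5,4): L (options (0,4)(W), (5,3)(W), (5,1)(W), (5,0)(W), (4,3)(W) are all W)
(6,1): L (options (1,1)(W), (6,0)(W), (5,0)(W) are all W)
(6,3): L (options (1,3)(W), (6,2)(W), (6,0)(W), (5,2)(W) are all W)
(7,1): L (options (2,1)(W), (7,0)(W), (6,0)(W) are all W)
(7,3): L (options (2,3)(W), (7,2)(W), (7,0)(W), (6,2)(W) are all W)
(8,1): L (options (3,1)(W), (8,0)(W), (7,0)(W) are all W)
(8,3): L (options (3,3)(W), (8,2)(W), (8,0)(W), (7,2)(W) are all W)
Every other cell has at least one move into one of the L cells above, so it is W.
L cells per row: a=0: 2, a=1: 2, a=2: 2, a=3: 2, a=4: 2, a=5: 1, a=6: 2, a=7: 2, a=8: 2; total 17.

17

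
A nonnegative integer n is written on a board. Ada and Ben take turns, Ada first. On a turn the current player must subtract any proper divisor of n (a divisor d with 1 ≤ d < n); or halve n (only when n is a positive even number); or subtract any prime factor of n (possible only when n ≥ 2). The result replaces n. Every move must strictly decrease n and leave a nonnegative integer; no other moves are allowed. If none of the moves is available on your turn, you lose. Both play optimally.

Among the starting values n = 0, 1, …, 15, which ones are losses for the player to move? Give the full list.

0, 1, 4, 9, 14

Compute win/loss labels from the base case upward. A position with no move is L. Any other position is W if it can reach an L in one move, else L.
n=0: no move → L
n=1: no move → L
n=2: →0(L), so W
n=3: →0(L), so W
n=4: →2(W), 3(W) — all W, so L
n=5: →0(L), so W
n=6: →4(L), so W
n=7: →0(L), so W
n=8: →4(L), so W
n=9: →6(W), 8(W) — all W, so L
n=10: →9(L), so W
n=11: →0(L), so W
n=12: →9(L), so W
n=13: →0(L), so W
n=14: →7(W), 12(W), 13(W) — all W, so L
n=15: →14(L), so W
Reading off the rows marked L gives the requested list; there are 5 such values of n.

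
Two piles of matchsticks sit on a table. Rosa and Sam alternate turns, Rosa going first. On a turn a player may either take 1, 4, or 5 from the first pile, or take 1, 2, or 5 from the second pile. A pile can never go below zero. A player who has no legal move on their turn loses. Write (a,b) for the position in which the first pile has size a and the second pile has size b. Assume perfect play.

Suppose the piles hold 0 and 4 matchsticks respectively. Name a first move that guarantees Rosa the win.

Move to (0,3).

Work bottom-up. With no move the player to move loses. Otherwise the position is W if at least one move leads to an L position for the opponent, and L if every move leads to a W.
No move ever increases a pile, so every position that can arise here has a ≤ 0 and b ≤ 4; it is enough to label the cells with 0 ≤ a ≤ 0 and 0 ≤ b ≤ 4.
Every move lowers a or b (never raises either), so fill the grid row by row in increasing a, and left to right within a row: each cell's successors are then already labelled.
      b=0  b=1  b=2  b=3  b=4
a=0:    L    W    W    L    W
Cells with no legal move (terminal, hence L): (0,0).
The remaining L cells, each justified by listing all of its moves:
(0,3): L (options (0,2)(W), (0,1)(W) are all W)
Every other cell has at least one move into one of the L cells above, so it is W.
From (0,4), the L positions reachable in one move are: (0,3).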